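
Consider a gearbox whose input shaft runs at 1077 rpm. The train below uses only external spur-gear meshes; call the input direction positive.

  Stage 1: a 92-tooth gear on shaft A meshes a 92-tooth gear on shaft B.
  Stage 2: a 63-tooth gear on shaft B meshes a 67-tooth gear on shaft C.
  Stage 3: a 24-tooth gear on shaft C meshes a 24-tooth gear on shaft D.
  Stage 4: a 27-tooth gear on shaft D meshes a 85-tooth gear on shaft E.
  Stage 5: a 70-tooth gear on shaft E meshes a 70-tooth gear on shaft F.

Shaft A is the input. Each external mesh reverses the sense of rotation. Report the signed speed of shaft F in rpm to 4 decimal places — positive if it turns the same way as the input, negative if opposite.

-321.6817 rpm (opposite to input, |ω| = 321.6817 rpm)

Stage 1 [92T→92T]: ω = 1077.0000×92/92 = 1077.0000 rpm, dir flips to −; running = −1077.0000
Stage 2 [63T→67T]: ω = 1077.0000×63/67 = 1012.7015 rpm, dir flips to +; running = +1012.7015
Stage 3 [24T→24T]: ω = 1012.7015×24/24 = 1012.7015 rpm, dir flips to −; running = −1012.7015
Stage 4 [27T→85T]: ω = 1012.7015×27/85 = 321.6817 rpm, dir flips to +; running = +321.6817
Stage 5 [70T→70T]: ω = 321.6817×70/70 = 321.6817 rpm, dir flips to −; running = −321.6817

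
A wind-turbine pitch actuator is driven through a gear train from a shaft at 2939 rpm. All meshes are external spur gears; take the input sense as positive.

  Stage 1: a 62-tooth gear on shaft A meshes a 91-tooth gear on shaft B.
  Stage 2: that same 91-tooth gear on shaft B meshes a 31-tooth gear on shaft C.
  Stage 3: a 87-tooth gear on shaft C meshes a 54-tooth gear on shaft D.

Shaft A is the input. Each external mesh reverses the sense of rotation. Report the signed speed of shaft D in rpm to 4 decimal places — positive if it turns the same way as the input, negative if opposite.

-9470.1111 rpm (opposite to input, |ω| = 9470.1111 rpm)

Stage 1 [62T→91T]: ω = 2939.0000×62/91 = 2002.3956 rpm, dir flips to −; running = −2002.3956
Stage 2 [91T→31T]: ω = 2002.3956×91/31 = 5878.0000 rpm, dir flips to +; running = +5878.0000
Stage 3 [87T→54T]: ω = 5878.0000×87/54 = 9470.1111 rpm, dir flips to −; running = −9470.1111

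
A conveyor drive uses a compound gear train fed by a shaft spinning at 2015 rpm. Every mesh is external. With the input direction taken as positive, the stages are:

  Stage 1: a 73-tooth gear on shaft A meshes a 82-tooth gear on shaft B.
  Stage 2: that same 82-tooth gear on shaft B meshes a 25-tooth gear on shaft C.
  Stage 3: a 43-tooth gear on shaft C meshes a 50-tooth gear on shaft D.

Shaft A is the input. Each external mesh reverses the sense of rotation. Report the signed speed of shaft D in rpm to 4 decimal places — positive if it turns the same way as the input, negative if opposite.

Stage 1 [73T→82T]: ω = 2015.0000×73/82 = 1793.8415 rpm, dir flips to −; running = −1793.8415
Stage 2 [82T→25T]: ω = 1793.8415×82/25 = 5883.8000 rpm, dir flips to +; running = +5883.8000
Stage 3 [43T→50T]: ω = 5883.8000×43/50 = 5060.0680 rpm, dir flips to −; running = −5060.0680

-5060.0680 rpm (opposite to input, |ω| = 5060.0680 rpm)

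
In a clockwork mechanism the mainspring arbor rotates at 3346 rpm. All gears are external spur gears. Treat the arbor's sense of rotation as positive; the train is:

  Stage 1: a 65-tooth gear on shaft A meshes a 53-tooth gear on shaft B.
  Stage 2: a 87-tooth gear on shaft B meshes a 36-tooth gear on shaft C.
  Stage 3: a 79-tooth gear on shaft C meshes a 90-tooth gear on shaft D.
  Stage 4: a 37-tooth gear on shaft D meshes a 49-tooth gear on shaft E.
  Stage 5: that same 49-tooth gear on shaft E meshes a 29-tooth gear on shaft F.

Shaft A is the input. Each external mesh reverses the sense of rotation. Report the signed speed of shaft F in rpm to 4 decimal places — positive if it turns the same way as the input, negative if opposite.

Stage 1 [65T→53T]: ω = 3346.0000×65/53 = 4103.5849 rpm, dir flips to −; running = −4103.5849
Stage 2 [87T→36T]: ω = 4103.5849×87/36 = 9916.9969 rpm, dir flips to +; running = +9916.9969
Stage 3 [79T→90T]: ω = 9916.9969×79/90 = 8704.9195 rpm, dir flips to −; running = −8704.9195
Stage 4 [37T→49T]: ω = 8704.9195×37/49 = 6573.1025 rpm, dir flips to +; running = +6573.1025
Stage 5 [49T→29T]: ω = 6573.1025×49/29 = 11106.2766 rpm, dir flips to −; running = −11106.2766

-11106.2766 rpm (opposite to input, |ω| = 11106.2766 rpm)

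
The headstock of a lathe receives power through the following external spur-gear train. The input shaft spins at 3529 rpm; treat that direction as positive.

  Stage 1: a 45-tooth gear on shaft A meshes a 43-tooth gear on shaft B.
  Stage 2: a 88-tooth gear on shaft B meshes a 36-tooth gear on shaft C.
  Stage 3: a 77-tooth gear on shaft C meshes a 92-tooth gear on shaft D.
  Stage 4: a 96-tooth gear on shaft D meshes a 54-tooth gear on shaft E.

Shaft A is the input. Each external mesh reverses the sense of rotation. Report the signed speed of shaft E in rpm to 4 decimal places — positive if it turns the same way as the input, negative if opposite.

+13432.4817 rpm (same as input, |ω| = 13432.4817 rpm)

Stage 1 [45T→43T]: ω = 3529.0000×45/43 = 3693.1395 rpm, dir flips to −; running = −3693.1395
Stage 2 [88T→36T]: ω = 3693.1395×88/36 = 9027.6744 rpm, dir flips to +; running = +9027.6744
Stage 3 [77T→92T]: ω = 9027.6744×77/92 = 7555.7710 rpm, dir flips to −; running = −7555.7710
Stage 4 [96T→54T]: ω = 7555.7710×96/54 = 13432.4817 rpm, dir flips to +; running = +13432.4817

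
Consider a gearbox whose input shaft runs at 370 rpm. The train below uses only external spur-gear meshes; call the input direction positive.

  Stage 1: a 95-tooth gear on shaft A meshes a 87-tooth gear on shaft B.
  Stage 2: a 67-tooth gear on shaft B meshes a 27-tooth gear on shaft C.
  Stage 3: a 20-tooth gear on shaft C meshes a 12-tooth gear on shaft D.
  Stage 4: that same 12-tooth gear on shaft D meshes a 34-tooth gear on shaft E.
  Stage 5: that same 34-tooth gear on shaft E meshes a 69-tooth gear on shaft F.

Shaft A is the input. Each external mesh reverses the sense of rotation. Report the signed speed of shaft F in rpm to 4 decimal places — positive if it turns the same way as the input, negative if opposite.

Stage 1 [95T→87T]: ω = 370.0000×95/87 = 404.0230 rpm, dir flips to −; running = −404.0230
Stage 2 [67T→27T]: ω = 404.0230×67/27 = 1002.5756 rpm, dir flips to +; running = +1002.5756
Stage 3 [20T→12T]: ω = 1002.5756×20/12 = 1670.9593 rpm, dir flips to −; running = −1670.9593
Stage 4 [12T→34T]: ω = 1670.9593×12/34 = 589.7503 rpm, dir flips to +; running = +589.7503
Stage 5 [34T→69T]: ω = 589.7503×34/69 = 290.6016 rpm, dir flips to −; running = −290.6016

-290.6016 rpm (opposite to input, |ω| = 290.6016 rpm)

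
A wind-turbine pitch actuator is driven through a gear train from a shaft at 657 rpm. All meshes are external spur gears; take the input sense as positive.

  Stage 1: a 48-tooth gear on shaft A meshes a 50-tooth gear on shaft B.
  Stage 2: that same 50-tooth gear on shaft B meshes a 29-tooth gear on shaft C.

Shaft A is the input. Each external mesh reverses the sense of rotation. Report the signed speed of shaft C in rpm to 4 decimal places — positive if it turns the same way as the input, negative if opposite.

Stage 1 [48T→50T]: ω = 657.0000×48/50 = 630.7200 rpm, dir flips to −; running = −630.7200
Stage 2 [50T→29T]: ω = 630.7200×50/29 = 1087.4483 rpm, dir flips to +; running = +1087.4483

+1087.4483 rpm (same as input, |ω| = 1087.4483 rpm)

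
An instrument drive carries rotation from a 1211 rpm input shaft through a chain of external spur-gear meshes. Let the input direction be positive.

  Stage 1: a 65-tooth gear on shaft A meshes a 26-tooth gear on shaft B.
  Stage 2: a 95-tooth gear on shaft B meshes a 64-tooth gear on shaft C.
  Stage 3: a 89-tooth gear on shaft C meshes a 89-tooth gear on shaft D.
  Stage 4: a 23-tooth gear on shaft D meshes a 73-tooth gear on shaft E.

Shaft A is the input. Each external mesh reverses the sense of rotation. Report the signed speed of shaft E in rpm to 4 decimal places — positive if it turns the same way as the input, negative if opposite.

Stage 1 [65T→26T]: ω = 1211.0000×65/26 = 3027.5000 rpm, dir flips to −; running = −3027.5000
Stage 2 [95T→64T]: ω = 3027.5000×95/64 = 4493.9453 rpm, dir flips to +; running = +4493.9453
Stage 3 [89T→89T]: ω = 4493.9453×89/89 = 4493.9453 rpm, dir flips to −; running = −4493.9453
Stage 4 [23T→73T]: ω = 4493.9453×23/73 = 1415.9006 rpm, dir flips to +; running = +1415.9006

+1415.9006 rpm (same as input, |ω| = 1415.9006 rpm)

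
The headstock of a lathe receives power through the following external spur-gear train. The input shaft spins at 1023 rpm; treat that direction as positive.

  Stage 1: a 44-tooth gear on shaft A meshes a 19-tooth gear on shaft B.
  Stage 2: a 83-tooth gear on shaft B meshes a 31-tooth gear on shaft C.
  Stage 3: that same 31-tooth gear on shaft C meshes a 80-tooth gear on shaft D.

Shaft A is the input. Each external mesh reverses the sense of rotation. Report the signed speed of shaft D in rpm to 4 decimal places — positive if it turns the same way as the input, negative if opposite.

Stage 1 [44T→19T]: ω = 1023.0000×44/19 = 2369.0526 rpm, dir flips to −; running = −2369.0526
Stage 2 [83T→31T]: ω = 2369.0526×83/31 = 6342.9474 rpm, dir flips to +; running = +6342.9474
Stage 3 [31T→80T]: ω = 6342.9474×31/80 = 2457.8921 rpm, dir flips to −; running = −2457.8921

-2457.8921 rpm (opposite to input, |ω| = 2457.8921 rpm)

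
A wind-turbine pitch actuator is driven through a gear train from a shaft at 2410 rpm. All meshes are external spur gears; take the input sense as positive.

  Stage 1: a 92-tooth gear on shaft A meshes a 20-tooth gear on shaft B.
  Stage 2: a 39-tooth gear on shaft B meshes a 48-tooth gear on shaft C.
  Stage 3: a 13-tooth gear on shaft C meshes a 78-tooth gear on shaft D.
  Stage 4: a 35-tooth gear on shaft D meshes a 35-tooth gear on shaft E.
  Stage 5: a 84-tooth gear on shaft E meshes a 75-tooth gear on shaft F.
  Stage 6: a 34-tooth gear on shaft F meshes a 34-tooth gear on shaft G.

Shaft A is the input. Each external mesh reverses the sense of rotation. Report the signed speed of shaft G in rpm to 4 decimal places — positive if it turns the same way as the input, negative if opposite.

Stage 1 [92T→20T]: ω = 2410.0000×92/20 = 11086.0000 rpm, dir flips to −; running = −11086.0000
Stage 2 [39T→48T]: ω = 11086.0000×39/48 = 9007.3750 rpm, dir flips to +; running = +9007.3750
Stage 3 [13T→78T]: ω = 9007.3750×13/78 = 1501.2292 rpm, dir flips to −; running = −1501.2292
Stage 4 [35T→35T]: ω = 1501.2292×35/35 = 1501.2292 rpm, dir flips to +; running = +1501.2292
Stage 5 [84T→75T]: ω = 1501.2292×84/75 = 1681.3767 rpm, dir flips to −; running = −1681.3767
Stage 6 [34T→34T]: ω = 1681.3767×34/34 = 1681.3767 rpm, dir flips to +; running = +1681.3767

+1681.3767 rpm (same as input, |ω| = 1681.3767 rpm)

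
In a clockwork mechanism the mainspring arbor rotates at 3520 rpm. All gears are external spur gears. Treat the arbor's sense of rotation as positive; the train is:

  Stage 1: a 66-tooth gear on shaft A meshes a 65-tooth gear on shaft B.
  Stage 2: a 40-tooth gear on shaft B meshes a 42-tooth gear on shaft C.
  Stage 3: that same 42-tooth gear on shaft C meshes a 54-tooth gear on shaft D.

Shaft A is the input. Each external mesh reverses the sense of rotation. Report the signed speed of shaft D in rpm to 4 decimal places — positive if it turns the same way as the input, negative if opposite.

-2647.5214 rpm (opposite to input, |ω| = 2647.5214 rpm)

Stage 1 [66T→65T]: ω = 3520.0000×66/65 = 3574.1538 rpm, dir flips to −; running = −3574.1538
Stage 2 [40T→42T]: ω = 3574.1538×40/42 = 3403.9560 rpm, dir flips to +; running = +3403.9560
Stage 3 [42T→54T]: ω = 3403.9560×42/54 = 2647.5214 rpm, dir flips to −; running = −2647.5214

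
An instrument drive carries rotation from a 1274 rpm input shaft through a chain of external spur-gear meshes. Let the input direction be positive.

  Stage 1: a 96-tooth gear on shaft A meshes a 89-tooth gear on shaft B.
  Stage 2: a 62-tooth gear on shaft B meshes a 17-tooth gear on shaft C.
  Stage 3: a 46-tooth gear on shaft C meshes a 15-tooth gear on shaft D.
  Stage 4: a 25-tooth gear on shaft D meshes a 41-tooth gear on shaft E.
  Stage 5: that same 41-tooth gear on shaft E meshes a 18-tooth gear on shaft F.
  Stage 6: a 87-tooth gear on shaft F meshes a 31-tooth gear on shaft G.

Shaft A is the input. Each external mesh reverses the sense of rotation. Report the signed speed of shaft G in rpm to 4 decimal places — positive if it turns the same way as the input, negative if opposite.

+59908.0326 rpm (same as input, |ω| = 59908.0326 rpm)

Stage 1 [96T→89T]: ω = 1274.0000×96/89 = 1374.2022 rpm, dir flips to −; running = −1374.2022
Stage 2 [62T→17T]: ω = 1374.2022×62/17 = 5011.7964 rpm, dir flips to +; running = +5011.7964
Stage 3 [46T→15T]: ω = 5011.7964×46/15 = 15369.5091 rpm, dir flips to −; running = −15369.5091
Stage 4 [25T→41T]: ω = 15369.5091×25/41 = 9371.6519 rpm, dir flips to +; running = +9371.6519
Stage 5 [41T→18T]: ω = 9371.6519×41/18 = 21346.5404 rpm, dir flips to −; running = −21346.5404
Stage 6 [87T→31T]: ω = 21346.5404×87/31 = 59908.0326 rpm, dir flips to +; running = +59908.0326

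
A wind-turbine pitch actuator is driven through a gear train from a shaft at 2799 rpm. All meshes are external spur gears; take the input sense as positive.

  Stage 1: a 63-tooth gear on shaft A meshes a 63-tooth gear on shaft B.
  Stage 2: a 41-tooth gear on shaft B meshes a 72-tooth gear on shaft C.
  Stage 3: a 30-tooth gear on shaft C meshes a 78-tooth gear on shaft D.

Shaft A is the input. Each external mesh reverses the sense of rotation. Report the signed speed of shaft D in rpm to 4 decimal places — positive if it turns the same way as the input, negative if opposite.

Stage 1 [63T→63T]: ω = 2799.0000×63/63 = 2799.0000 rpm, dir flips to −; running = −2799.0000
Stage 2 [41T→72T]: ω = 2799.0000×41/72 = 1593.8750 rpm, dir flips to +; running = +1593.8750
Stage 3 [30T→78T]: ω = 1593.8750×30/78 = 613.0288 rpm, dir flips to −; running = −613.0288

-613.0288 rpm (opposite to input, |ω| = 613.0288 rpm)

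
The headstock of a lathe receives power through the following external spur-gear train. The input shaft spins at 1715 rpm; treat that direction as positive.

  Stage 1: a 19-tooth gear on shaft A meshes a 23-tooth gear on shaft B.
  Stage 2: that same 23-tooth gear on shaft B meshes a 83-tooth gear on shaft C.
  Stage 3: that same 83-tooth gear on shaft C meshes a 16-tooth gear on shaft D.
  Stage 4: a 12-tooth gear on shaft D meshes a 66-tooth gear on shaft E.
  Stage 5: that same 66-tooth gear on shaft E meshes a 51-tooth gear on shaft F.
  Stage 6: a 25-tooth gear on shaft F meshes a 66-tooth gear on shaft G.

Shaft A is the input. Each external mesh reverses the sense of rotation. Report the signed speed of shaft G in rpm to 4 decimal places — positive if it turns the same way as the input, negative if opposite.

+181.5118 rpm (same as input, |ω| = 181.5118 rpm)

Stage 1 [19T→23T]: ω = 1715.0000×19/23 = 1416.7391 rpm, dir flips to −; running = −1416.7391
Stage 2 [23T→83T]: ω = 1416.7391×23/83 = 392.5904 rpm, dir flips to +; running = +392.5904
Stage 3 [83T→16T]: ω = 392.5904×83/16 = 2036.5625 rpm, dir flips to −; running = −2036.5625
Stage 4 [12T→66T]: ω = 2036.5625×12/66 = 370.2841 rpm, dir flips to +; running = +370.2841
Stage 5 [66T→51T]: ω = 370.2841×66/51 = 479.1912 rpm, dir flips to −; running = −479.1912
Stage 6 [25T→66T]: ω = 479.1912×25/66 = 181.5118 rpm, dir flips to +; running = +181.5118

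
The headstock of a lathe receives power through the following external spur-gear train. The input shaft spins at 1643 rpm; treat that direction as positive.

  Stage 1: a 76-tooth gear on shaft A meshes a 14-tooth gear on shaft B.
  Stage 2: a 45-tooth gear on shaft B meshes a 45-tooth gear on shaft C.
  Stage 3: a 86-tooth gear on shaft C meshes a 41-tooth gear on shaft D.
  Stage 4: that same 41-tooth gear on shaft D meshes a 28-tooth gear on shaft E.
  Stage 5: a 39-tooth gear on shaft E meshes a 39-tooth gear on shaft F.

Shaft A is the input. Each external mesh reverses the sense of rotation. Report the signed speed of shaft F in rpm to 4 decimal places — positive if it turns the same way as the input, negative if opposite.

Stage 1 [76T→14T]: ω = 1643.0000×76/14 = 8919.1429 rpm, dir flips to −; running = −8919.1429
Stage 2 [45T→45T]: ω = 8919.1429×45/45 = 8919.1429 rpm, dir flips to +; running = +8919.1429
Stage 3 [86T→41T]: ω = 8919.1429×86/41 = 18708.4460 rpm, dir flips to −; running = −18708.4460
Stage 4 [41T→28T]: ω = 18708.4460×41/28 = 27394.5102 rpm, dir flips to +; running = +27394.5102
Stage 5 [39T→39T]: ω = 27394.5102×39/39 = 27394.5102 rpm, dir flips to −; running = −27394.5102

-27394.5102 rpm (opposite to input, |ω| = 27394.5102 rpm)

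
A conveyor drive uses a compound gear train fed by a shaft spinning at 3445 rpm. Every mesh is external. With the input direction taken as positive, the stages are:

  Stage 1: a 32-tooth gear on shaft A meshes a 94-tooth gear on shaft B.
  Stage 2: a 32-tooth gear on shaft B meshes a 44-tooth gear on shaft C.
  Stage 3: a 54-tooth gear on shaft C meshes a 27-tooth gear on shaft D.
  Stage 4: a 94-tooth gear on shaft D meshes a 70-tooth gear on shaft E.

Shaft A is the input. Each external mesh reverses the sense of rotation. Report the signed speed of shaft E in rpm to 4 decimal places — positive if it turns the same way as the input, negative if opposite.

+2290.7013 rpm (same as input, |ω| = 2290.7013 rpm)

Stage 1 [32T→94T]: ω = 3445.0000×32/94 = 1172.7660 rpm, dir flips to −; running = −1172.7660
Stage 2 [32T→44T]: ω = 1172.7660×32/44 = 852.9207 rpm, dir flips to +; running = +852.9207
Stage 3 [54T→27T]: ω = 852.9207×54/27 = 1705.8414 rpm, dir flips to −; running = −1705.8414
Stage 4 [94T→70T]: ω = 1705.8414×94/70 = 2290.7013 rpm, dir flips to +; running = +2290.7013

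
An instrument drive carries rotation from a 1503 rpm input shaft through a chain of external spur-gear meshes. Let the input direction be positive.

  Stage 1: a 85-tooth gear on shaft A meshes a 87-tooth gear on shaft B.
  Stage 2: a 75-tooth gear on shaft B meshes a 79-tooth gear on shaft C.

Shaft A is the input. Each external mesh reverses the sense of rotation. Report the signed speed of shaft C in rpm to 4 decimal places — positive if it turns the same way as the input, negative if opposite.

Stage 1 [85T→87T]: ω = 1503.0000×85/87 = 1468.4483 rpm, dir flips to −; running = −1468.4483
Stage 2 [75T→79T]: ω = 1468.4483×75/79 = 1394.0965 rpm, dir flips to +; running = +1394.0965

+1394.0965 rpm (same as input, |ω| = 1394.0965 rpm)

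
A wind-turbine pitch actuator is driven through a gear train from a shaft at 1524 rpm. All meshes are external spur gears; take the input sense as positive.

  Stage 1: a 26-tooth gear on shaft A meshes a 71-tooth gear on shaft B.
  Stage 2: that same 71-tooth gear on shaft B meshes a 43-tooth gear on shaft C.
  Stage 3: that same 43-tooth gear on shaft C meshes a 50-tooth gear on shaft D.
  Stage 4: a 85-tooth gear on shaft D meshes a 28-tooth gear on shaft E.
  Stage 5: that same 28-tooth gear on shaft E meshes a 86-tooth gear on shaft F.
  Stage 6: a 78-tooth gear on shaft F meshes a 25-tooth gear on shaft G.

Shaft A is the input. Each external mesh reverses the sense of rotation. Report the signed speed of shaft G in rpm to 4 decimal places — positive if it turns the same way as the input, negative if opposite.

+2443.7872 rpm (same as input, |ω| = 2443.7872 rpm)

Stage 1 [26T→71T]: ω = 1524.0000×26/71 = 558.0845 rpm, dir flips to −; running = −558.0845
Stage 2 [71T→43T]: ω = 558.0845×71/43 = 921.4884 rpm, dir flips to +; running = +921.4884
Stage 3 [43T→50T]: ω = 921.4884×43/50 = 792.4800 rpm, dir flips to −; running = −792.4800
Stage 4 [85T→28T]: ω = 792.4800×85/28 = 2405.7429 rpm, dir flips to +; running = +2405.7429
Stage 5 [28T→86T]: ω = 2405.7429×28/86 = 783.2651 rpm, dir flips to −; running = −783.2651
Stage 6 [78T→25T]: ω = 783.2651×78/25 = 2443.7872 rpm, dir flips to +; running = +2443.7872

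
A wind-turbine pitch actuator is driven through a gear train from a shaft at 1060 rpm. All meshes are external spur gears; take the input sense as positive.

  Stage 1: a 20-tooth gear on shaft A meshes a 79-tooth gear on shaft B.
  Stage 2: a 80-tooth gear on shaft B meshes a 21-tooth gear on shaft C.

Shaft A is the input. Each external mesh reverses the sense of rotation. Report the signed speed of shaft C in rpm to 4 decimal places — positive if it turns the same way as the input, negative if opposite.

Stage 1 [20T→79T]: ω = 1060.0000×20/79 = 268.3544 rpm, dir flips to −; running = −268.3544
Stage 2 [80T→21T]: ω = 268.3544×80/21 = 1022.3026 rpm, dir flips to +; running = +1022.3026

+1022.3026 rpm (same as input, |ω| = 1022.3026 rpm)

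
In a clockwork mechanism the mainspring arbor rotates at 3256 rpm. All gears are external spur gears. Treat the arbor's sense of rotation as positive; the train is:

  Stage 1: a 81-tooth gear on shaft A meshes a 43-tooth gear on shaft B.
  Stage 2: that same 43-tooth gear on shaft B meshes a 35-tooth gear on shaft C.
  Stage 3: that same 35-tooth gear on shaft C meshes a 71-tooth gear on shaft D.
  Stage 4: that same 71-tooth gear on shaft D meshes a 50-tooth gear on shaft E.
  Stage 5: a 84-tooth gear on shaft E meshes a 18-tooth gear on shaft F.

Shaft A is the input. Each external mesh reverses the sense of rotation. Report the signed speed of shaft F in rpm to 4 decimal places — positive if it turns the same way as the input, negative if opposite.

Stage 1 [81T→43T]: ω = 3256.0000×81/43 = 6133.3953 rpm, dir flips to −; running = −6133.3953
Stage 2 [43T→35T]: ω = 6133.3953×43/35 = 7535.3143 rpm, dir flips to +; running = +7535.3143
Stage 3 [35T→71T]: ω = 7535.3143×35/71 = 3714.5915 rpm, dir flips to −; running = −3714.5915
Stage 4 [71T→50T]: ω = 3714.5915×71/50 = 5274.7200 rpm, dir flips to +; running = +5274.7200
Stage 5 [84T→18T]: ω = 5274.7200×84/18 = 24615.3600 rpm, dir flips to −; running = −24615.3600

-24615.3600 rpm (opposite to input, |ω| = 24615.3600 rpm)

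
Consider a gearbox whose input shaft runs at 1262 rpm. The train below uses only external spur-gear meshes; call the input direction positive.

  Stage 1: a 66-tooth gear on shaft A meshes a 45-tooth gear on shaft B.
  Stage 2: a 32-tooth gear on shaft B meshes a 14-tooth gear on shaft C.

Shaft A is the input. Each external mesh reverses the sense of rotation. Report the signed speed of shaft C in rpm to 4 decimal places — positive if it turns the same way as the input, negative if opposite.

+4230.7048 rpm (same as input, |ω| = 4230.7048 rpm)

Stage 1 [66T→45T]: ω = 1262.0000×66/45 = 1850.9333 rpm, dir flips to −; running = −1850.9333
Stage 2 [32T→14T]: ω = 1850.9333×32/14 = 4230.7048 rpm, dir flips to +; running = +4230.7048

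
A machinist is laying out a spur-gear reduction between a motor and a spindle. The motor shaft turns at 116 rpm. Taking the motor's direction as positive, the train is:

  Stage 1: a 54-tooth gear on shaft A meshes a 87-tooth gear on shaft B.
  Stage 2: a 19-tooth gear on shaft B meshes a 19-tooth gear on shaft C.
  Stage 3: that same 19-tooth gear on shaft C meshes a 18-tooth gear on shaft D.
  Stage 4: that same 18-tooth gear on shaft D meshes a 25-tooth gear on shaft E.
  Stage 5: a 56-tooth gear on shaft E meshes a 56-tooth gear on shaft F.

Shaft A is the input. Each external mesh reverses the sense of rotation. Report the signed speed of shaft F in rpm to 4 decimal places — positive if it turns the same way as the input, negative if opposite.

-54.7200 rpm (opposite to input, |ω| = 54.7200 rpm)

Stage 1 [54T→87T]: ω = 116.0000×54/87 = 72.0000 rpm, dir flips to −; running = −72.0000
Stage 2 [19T→19T]: ω = 72.0000×19/19 = 72.0000 rpm, dir flips to +; running = +72.0000
Stage 3 [19T→18T]: ω = 72.0000×19/18 = 76.0000 rpm, dir flips to −; running = −76.0000
Stage 4 [18T→25T]: ω = 76.0000×18/25 = 54.7200 rpm, dir flips to +; running = +54.7200
Stage 5 [56T→56T]: ω = 54.7200×56/56 = 54.7200 rpm, dir flips to −; running = −54.7200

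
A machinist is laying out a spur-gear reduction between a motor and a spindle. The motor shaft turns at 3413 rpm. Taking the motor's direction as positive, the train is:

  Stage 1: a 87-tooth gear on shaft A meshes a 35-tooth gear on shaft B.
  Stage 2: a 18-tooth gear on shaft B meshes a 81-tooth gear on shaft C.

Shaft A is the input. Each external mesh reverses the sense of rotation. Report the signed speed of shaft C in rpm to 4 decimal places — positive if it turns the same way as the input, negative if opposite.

Stage 1 [87T→35T]: ω = 3413.0000×87/35 = 8483.7429 rpm, dir flips to −; running = −8483.7429
Stage 2 [18T→81T]: ω = 8483.7429×18/81 = 1885.2762 rpm, dir flips to +; running = +1885.2762

+1885.2762 rpm (same as input, |ω| = 1885.2762 rpm)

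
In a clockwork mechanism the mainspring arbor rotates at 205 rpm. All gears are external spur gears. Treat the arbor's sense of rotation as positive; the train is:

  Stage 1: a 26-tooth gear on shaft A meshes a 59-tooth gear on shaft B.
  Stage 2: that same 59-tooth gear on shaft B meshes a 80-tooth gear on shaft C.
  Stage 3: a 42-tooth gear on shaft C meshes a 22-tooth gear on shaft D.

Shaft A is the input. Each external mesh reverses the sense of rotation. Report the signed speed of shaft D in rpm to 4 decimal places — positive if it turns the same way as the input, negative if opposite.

Stage 1 [26T→59T]: ω = 205.0000×26/59 = 90.3390 rpm, dir flips to −; running = −90.3390
Stage 2 [59T→80T]: ω = 90.3390×59/80 = 66.6250 rpm, dir flips to +; running = +66.6250
Stage 3 [42T→22T]: ω = 66.6250×42/22 = 127.1932 rpm, dir flips to −; running = −127.1932

-127.1932 rpm (opposite to input, |ω| = 127.1932 rpm)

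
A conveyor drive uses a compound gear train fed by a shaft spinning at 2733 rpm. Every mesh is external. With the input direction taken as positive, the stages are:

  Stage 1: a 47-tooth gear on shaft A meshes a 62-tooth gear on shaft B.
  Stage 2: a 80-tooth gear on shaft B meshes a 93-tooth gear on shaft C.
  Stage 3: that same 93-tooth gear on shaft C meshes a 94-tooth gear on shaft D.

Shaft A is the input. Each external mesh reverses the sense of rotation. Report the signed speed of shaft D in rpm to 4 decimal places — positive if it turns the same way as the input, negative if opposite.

Stage 1 [47T→62T]: ω = 2733.0000×47/62 = 2071.7903 rpm, dir flips to −; running = −2071.7903
Stage 2 [80T→93T]: ω = 2071.7903×80/93 = 1782.1852 rpm, dir flips to +; running = +1782.1852
Stage 3 [93T→94T]: ω = 1782.1852×93/94 = 1763.2258 rpm, dir flips to −; running = −1763.2258

-1763.2258 rpm (opposite to input, |ω| = 1763.2258 rpm)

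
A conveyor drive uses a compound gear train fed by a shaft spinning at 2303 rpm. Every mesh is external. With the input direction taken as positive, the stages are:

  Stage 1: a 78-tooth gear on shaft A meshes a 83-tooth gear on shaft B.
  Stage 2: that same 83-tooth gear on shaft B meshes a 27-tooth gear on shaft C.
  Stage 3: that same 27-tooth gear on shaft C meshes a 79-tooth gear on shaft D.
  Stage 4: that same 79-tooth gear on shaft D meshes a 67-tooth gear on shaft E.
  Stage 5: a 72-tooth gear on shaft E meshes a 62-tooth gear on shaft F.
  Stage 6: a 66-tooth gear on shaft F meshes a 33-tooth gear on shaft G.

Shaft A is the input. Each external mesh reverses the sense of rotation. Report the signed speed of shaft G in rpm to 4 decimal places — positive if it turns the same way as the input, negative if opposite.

Stage 1 [78T→83T]: ω = 2303.0000×78/83 = 2164.2651 rpm, dir flips to −; running = −2164.2651
Stage 2 [83T→27T]: ω = 2164.2651×83/27 = 6653.1111 rpm, dir flips to +; running = +6653.1111
Stage 3 [27T→79T]: ω = 6653.1111×27/79 = 2273.8481 rpm, dir flips to −; running = −2273.8481
Stage 4 [79T→67T]: ω = 2273.8481×79/67 = 2681.1045 rpm, dir flips to +; running = +2681.1045
Stage 5 [72T→62T]: ω = 2681.1045×72/62 = 3113.5407 rpm, dir flips to −; running = −3113.5407
Stage 6 [66T→33T]: ω = 3113.5407×66/33 = 6227.0814 rpm, dir flips to +; running = +6227.0814

+6227.0814 rpm (same as input, |ω| = 6227.0814 rpm)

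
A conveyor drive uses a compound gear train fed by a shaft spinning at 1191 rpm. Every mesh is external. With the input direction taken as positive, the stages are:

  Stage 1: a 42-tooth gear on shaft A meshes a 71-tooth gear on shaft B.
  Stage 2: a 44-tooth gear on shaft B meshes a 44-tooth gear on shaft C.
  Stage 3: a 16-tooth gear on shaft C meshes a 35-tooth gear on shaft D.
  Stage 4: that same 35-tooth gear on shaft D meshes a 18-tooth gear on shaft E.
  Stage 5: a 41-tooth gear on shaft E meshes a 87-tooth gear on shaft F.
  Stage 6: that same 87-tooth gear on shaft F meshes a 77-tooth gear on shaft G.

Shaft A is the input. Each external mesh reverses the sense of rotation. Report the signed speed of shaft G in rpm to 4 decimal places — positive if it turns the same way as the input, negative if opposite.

+333.4597 rpm (same as input, |ω| = 333.4597 rpm)

Stage 1 [42T→71T]: ω = 1191.0000×42/71 = 704.5352 rpm, dir flips to −; running = −704.5352
Stage 2 [44T→44T]: ω = 704.5352×44/44 = 704.5352 rpm, dir flips to +; running = +704.5352
Stage 3 [16T→35T]: ω = 704.5352×16/35 = 322.0732 rpm, dir flips to −; running = −322.0732
Stage 4 [35T→18T]: ω = 322.0732×35/18 = 626.2535 rpm, dir flips to +; running = +626.2535
Stage 5 [41T→87T]: ω = 626.2535×41/87 = 295.1310 rpm, dir flips to −; running = −295.1310
Stage 6 [87T→77T]: ω = 295.1310×87/77 = 333.4597 rpm, dir flips to +; running = +333.4597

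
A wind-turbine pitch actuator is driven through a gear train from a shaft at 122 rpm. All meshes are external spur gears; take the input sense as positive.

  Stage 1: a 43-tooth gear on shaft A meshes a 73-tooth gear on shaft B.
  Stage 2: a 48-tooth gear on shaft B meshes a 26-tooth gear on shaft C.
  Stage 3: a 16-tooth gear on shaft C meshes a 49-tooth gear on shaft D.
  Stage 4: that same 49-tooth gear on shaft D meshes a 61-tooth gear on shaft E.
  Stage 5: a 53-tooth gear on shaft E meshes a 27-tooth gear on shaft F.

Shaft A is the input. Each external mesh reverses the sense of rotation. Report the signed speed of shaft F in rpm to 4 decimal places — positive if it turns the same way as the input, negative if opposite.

-68.3086 rpm (opposite to input, |ω| = 68.3086 rpm)

Stage 1 [43T→73T]: ω = 122.0000×43/73 = 71.8630 rpm, dir flips to −; running = −71.8630
Stage 2 [48T→26T]: ω = 71.8630×48/26 = 132.6702 rpm, dir flips to +; running = +132.6702
Stage 3 [16T→49T]: ω = 132.6702×16/49 = 43.3209 rpm, dir flips to −; running = −43.3209
Stage 4 [49T→61T]: ω = 43.3209×49/61 = 34.7987 rpm, dir flips to +; running = +34.7987
Stage 5 [53T→27T]: ω = 34.7987×53/27 = 68.3086 rpm, dir flips to −; running = −68.3086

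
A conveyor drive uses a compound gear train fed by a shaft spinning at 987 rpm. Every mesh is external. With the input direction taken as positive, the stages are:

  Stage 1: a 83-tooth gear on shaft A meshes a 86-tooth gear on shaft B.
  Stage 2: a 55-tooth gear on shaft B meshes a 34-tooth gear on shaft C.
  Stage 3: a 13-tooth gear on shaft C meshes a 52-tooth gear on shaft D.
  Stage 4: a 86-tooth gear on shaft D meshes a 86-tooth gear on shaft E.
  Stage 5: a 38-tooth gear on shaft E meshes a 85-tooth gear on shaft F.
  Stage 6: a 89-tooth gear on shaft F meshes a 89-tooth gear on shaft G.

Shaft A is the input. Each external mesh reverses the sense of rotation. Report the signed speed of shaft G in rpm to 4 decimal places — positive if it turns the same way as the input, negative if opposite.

Stage 1 [83T→86T]: ω = 987.0000×83/86 = 952.5698 rpm, dir flips to −; running = −952.5698
Stage 2 [55T→34T]: ω = 952.5698×55/34 = 1540.9217 rpm, dir flips to +; running = +1540.9217
Stage 3 [13T→52T]: ω = 1540.9217×13/52 = 385.2304 rpm, dir flips to −; running = −385.2304
Stage 4 [86T→86T]: ω = 385.2304×86/86 = 385.2304 rpm, dir flips to +; running = +385.2304
Stage 5 [38T→85T]: ω = 385.2304×38/85 = 172.2207 rpm, dir flips to −; running = −172.2207
Stage 6 [89T→89T]: ω = 172.2207×89/89 = 172.2207 rpm, dir flips to +; running = +172.2207

+172.2207 rpm (same as input, |ω| = 172.2207 rpm)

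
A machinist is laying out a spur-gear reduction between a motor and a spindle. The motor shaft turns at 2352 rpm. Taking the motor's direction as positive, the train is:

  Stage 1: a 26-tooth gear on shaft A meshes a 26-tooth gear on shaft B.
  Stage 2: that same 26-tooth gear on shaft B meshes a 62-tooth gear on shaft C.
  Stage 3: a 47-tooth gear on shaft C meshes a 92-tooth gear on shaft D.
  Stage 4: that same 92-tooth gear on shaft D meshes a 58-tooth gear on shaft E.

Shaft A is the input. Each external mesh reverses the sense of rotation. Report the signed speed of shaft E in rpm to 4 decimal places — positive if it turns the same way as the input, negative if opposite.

Stage 1 [26T→26T]: ω = 2352.0000×26/26 = 2352.0000 rpm, dir flips to −; running = −2352.0000
Stage 2 [26T→62T]: ω = 2352.0000×26/62 = 986.3226 rpm, dir flips to +; running = +986.3226
Stage 3 [47T→92T]: ω = 986.3226×47/92 = 503.8822 rpm, dir flips to −; running = −503.8822
Stage 4 [92T→58T]: ω = 503.8822×92/58 = 799.2614 rpm, dir flips to +; running = +799.2614

+799.2614 rpm (same as input, |ω| = 799.2614 rpm)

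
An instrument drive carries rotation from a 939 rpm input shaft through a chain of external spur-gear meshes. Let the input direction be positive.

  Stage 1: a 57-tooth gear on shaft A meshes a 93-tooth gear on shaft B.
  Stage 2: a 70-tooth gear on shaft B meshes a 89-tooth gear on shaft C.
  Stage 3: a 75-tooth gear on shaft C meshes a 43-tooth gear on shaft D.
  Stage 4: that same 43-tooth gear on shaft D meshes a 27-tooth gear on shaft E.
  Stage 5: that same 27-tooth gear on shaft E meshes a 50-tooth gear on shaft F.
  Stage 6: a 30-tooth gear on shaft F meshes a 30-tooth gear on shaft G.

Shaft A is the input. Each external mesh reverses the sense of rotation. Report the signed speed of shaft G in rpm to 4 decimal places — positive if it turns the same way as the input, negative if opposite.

+678.9797 rpm (same as input, |ω| = 678.9797 rpm)

Stage 1 [57T→93T]: ω = 939.0000×57/93 = 575.5161 rpm, dir flips to −; running = −575.5161
Stage 2 [70T→89T]: ω = 575.5161×70/89 = 452.6531 rpm, dir flips to +; running = +452.6531
Stage 3 [75T→43T]: ω = 452.6531×75/43 = 789.5113 rpm, dir flips to −; running = −789.5113
Stage 4 [43T→27T]: ω = 789.5113×43/27 = 1257.3698 rpm, dir flips to +; running = +1257.3698
Stage 5 [27T→50T]: ω = 1257.3698×27/50 = 678.9797 rpm, dir flips to −; running = −678.9797
Stage 6 [30T→30T]: ω = 678.9797×30/30 = 678.9797 rpm, dir flips to +; running = +678.9797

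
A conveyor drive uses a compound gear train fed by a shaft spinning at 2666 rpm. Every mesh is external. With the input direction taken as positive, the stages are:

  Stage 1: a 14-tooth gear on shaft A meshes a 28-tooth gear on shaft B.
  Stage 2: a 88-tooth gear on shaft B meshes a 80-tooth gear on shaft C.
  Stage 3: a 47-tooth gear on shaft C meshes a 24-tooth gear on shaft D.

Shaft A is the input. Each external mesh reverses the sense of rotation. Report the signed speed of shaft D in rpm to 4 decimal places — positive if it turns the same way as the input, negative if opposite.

Stage 1 [14T→28T]: ω = 2666.0000×14/28 = 1333.0000 rpm, dir flips to −; running = −1333.0000
Stage 2 [88T→80T]: ω = 1333.0000×88/80 = 1466.3000 rpm, dir flips to +; running = +1466.3000
Stage 3 [47T→24T]: ω = 1466.3000×47/24 = 2871.5042 rpm, dir flips to −; running = −2871.5042

-2871.5042 rpm (opposite to input, |ω| = 2871.5042 rpm)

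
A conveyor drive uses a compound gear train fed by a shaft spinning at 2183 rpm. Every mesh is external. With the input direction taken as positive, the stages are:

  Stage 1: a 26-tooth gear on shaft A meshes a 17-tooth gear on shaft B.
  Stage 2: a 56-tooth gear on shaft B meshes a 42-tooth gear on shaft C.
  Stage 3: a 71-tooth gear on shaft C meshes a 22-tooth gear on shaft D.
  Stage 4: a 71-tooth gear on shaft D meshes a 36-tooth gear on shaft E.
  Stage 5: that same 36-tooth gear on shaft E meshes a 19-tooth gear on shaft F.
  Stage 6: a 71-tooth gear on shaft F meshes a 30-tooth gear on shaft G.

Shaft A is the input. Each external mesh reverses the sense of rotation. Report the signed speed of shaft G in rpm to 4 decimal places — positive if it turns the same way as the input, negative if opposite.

+127055.7747 rpm (same as input, |ω| = 127055.7747 rpm)

Stage 1 [26T→17T]: ω = 2183.0000×26/17 = 3338.7059 rpm, dir flips to −; running = −3338.7059
Stage 2 [56T→42T]: ω = 3338.7059×56/42 = 4451.6078 rpm, dir flips to +; running = +4451.6078
Stage 3 [71T→22T]: ω = 4451.6078×71/22 = 14366.5526 rpm, dir flips to −; running = −14366.5526
Stage 4 [71T→36T]: ω = 14366.5526×71/36 = 28334.0343 rpm, dir flips to +; running = +28334.0343
Stage 5 [36T→19T]: ω = 28334.0343×36/19 = 53685.5386 rpm, dir flips to −; running = −53685.5386
Stage 6 [71T→30T]: ω = 53685.5386×71/30 = 127055.7747 rpm, dir flips to +; running = +127055.7747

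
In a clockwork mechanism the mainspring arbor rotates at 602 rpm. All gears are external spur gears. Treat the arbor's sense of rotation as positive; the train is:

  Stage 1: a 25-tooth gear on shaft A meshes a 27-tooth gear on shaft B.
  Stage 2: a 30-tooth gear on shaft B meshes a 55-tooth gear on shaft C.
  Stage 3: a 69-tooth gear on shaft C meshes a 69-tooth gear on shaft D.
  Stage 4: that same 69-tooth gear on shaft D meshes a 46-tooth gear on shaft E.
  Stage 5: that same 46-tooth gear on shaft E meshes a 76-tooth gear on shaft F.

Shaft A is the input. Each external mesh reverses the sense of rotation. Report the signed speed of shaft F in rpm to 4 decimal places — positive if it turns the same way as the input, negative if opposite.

Stage 1 [25T→27T]: ω = 602.0000×25/27 = 557.4074 rpm, dir flips to −; running = −557.4074
Stage 2 [30T→55T]: ω = 557.4074×30/55 = 304.0404 rpm, dir flips to +; running = +304.0404
Stage 3 [69T→69T]: ω = 304.0404×69/69 = 304.0404 rpm, dir flips to −; running = −304.0404
Stage 4 [69T→46T]: ω = 304.0404×69/46 = 456.0606 rpm, dir flips to +; running = +456.0606
Stage 5 [46T→76T]: ω = 456.0606×46/76 = 276.0367 rpm, dir flips to −; running = −276.0367

-276.0367 rpm (opposite to input, |ω| = 276.0367 rpm)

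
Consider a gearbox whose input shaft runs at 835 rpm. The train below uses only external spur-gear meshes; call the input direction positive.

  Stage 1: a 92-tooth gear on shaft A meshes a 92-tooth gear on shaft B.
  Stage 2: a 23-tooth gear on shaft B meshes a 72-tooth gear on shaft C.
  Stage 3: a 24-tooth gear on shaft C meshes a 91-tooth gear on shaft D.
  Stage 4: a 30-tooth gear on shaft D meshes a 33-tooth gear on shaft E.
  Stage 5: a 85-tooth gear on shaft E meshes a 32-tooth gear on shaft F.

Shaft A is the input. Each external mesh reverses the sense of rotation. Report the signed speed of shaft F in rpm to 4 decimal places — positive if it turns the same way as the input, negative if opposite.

-169.8744 rpm (opposite to input, |ω| = 169.8744 rpm)

Stage 1 [92T→92T]: ω = 835.0000×92/92 = 835.0000 rpm, dir flips to −; running = −835.0000
Stage 2 [23T→72T]: ω = 835.0000×23/72 = 266.7361 rpm, dir flips to +; running = +266.7361
Stage 3 [24T→91T]: ω = 266.7361×24/91 = 70.3480 rpm, dir flips to −; running = −70.3480
Stage 4 [30T→33T]: ω = 70.3480×30/33 = 63.9527 rpm, dir flips to +; running = +63.9527
Stage 5 [85T→32T]: ω = 63.9527×85/32 = 169.8744 rpm, dir flips to −; running = −169.8744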